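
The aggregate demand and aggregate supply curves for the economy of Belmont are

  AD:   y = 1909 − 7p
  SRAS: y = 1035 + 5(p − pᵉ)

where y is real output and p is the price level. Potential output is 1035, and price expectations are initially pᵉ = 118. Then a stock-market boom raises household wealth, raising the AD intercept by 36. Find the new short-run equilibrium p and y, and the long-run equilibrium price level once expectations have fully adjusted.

Short run: p = 125, y = 1070. Long run: p = 130.

AD shifts right: new AD is y = 1945 − 7p. With pᵉ = 118, SRAS is y = 445 + 5p.
Short run: 1945 − 7p = 445 + 5p gives 1500 = 12p, so p = 125 and y = 1945 − 7·125 = 1070.
y = 1070 is above potential 1035; expectations adjust and SRAS shifts left until y = 1035.
Long run: on the new AD curve, 1035 = 1945 − 7p gives p = 130.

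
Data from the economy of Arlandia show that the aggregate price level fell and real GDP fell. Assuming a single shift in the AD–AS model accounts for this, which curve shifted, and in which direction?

P fell and Y fell. An AD shift moves P and Y in the same direction; an SRAS shift moves them in opposite directions.
Here P and Y moved in the same direction, so the AD curve shifted.
Since Y fell, AD shifted left.

AD shifted left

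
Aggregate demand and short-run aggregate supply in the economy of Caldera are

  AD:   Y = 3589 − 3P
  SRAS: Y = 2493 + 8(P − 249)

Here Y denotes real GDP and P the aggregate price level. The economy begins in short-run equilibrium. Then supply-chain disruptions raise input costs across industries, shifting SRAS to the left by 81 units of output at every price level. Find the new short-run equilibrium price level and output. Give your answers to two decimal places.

P = 288.09, Y = 2724.73

This is a negative supply shock: SRAS shifts left.
New SRAS: Y = 420 + 8P.
Set AD = SRAS: 3589 − 3P = 420 + 8P, so 3169 = 11P and P = 288.09.
Substituting into AD, Y = 2724.73.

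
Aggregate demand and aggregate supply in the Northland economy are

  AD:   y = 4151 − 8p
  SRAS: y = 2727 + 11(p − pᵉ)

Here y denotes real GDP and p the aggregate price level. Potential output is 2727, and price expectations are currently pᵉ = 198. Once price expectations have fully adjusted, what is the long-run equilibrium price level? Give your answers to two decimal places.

Short run: with pᵉ = 198, SRAS is y = 549 + 11p. Setting AD = SRAS gives 3602 = 19p, so p = 189.58 and y = 4151 − 8p = 2634.37.
Output 2634.37 is below potential 2727, so over time expected prices fall and SRAS shifts right until y returns to 2727.
Long run: y = 2727 on the AD curve gives 2727 = 4151 − 8p, so p = 178.00.

Long-run p = 178.00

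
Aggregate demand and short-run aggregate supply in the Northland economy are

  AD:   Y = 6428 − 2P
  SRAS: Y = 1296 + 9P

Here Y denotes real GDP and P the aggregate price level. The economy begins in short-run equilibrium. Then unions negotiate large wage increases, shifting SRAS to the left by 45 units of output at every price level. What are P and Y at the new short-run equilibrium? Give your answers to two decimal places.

P = 470.64, Y = 5486.73

This is a negative supply shock: SRAS shifts left.
New SRAS: Y = 1251 + 9P.
Set AD = SRAS: 6428 − 2P = 1251 + 9P, so 5177 = 11P and P = 470.64.
Substituting into AD, Y = 5486.73.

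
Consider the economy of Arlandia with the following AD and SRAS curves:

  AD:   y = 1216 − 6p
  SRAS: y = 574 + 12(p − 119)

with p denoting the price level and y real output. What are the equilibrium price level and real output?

Write SRAS as y = 574 + 12p − 1428 = 12p − 854.
Set AD = SRAS: 1216 − 6p = 12p − 854, so 2070 = 18p and p = 115.
Then y = 1216 − 6·115 = 526.

p = 115, y = 526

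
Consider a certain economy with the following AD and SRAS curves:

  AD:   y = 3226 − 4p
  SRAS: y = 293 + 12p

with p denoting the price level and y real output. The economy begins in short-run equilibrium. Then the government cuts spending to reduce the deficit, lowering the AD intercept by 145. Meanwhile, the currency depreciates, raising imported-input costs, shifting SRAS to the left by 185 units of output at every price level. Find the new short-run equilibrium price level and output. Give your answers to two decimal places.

p = 185.81, y = 2337.75

After both shocks: AD is y = 3081 − 4p and SRAS is y = 108 + 12p.
Setting them equal: 2973 = 16p, so p = 185.81.
Substituting into AD, y = 2337.75.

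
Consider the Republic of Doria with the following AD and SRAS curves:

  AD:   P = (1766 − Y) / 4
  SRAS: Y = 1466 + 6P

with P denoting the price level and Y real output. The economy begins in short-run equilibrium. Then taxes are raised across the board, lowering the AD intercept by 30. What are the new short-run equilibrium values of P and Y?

P = 27, Y = 1628

This is a negative demand shock: AD shifts left.
New AD: Y = 1736 − 4P.
Set AD = SRAS: 1736 − 4P = 1466 + 6P, so 270 = 10P and P = 27.
Y = 1736 − 4·27 = 1628.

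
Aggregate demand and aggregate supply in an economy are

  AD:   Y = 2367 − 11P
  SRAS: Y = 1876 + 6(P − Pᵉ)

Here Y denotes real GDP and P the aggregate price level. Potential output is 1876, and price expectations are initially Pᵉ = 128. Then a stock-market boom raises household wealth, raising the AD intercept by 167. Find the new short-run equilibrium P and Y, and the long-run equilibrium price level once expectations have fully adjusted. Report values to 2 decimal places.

AD shifts right: new AD is Y = 2534 − 11P. With Pᵉ = 128, SRAS is Y = 1108 + 6P.
Short run: 2534 − 11P = 1108 + 6P gives 1426 = 17P, so P = 83.88 and Y = 2534 − 11P = 1611.29.
Y = 1611.29 is below potential 1876; expectations adjust and SRAS shifts right until Y = 1876.
Long run: on the new AD curve, 1876 = 2534 − 11P gives P = 59.82.

Short run: P = 83.88, Y = 1611.29. Long run: P = 59.82.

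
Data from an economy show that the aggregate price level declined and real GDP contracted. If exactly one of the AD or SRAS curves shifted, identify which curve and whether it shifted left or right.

AD shifted left

P fell and Y fell. An AD shift moves P and Y in the same direction; an SRAS shift moves them in opposite directions.
Here P and Y moved in the same direction, so the AD curve shifted.
Since Y fell, AD shifted left.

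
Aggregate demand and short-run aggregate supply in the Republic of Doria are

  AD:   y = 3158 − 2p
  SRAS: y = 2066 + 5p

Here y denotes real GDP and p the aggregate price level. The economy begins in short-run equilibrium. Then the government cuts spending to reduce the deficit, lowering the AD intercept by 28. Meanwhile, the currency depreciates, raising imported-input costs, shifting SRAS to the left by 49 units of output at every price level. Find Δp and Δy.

Δp = +3, Δy = -34

After both shocks: AD is y = 3130 − 2p and SRAS is y = 2017 + 5p.
Setting them equal: 1113 = 7p, so p = 159.
y = 3130 − 2·159 = 2812.
Initially p = 156, y = 2846, so Δp = +3 and Δy = -34.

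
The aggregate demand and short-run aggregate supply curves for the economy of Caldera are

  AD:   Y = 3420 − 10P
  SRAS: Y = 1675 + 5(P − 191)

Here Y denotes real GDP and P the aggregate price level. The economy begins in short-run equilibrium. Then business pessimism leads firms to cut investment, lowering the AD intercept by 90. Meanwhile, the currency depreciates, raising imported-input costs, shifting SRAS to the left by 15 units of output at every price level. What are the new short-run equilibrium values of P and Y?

After both shocks: AD is Y = 3330 − 10P and SRAS is Y = 705 + 5P.
Setting them equal: 2625 = 15P, so P = 175.
Y = 3330 − 10·175 = 1580.

P = 175, Y = 1580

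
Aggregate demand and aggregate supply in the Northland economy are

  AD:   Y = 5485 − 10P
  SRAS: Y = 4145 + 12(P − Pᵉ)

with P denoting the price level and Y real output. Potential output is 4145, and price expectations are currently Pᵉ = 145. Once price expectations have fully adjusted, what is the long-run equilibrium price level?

Short run: with Pᵉ = 145, SRAS is Y = 2405 + 12P. Setting AD = SRAS gives 3080 = 22P, so P = 140 and Y = 5485 − 10·140 = 4085.
Output 4085 is below potential 4145, so over time expected prices fall and SRAS shifts right until Y returns to 4145.
Long run: Y = 4145 on the AD curve gives 4145 = 5485 − 10P, so P = 134.

Long-run P = 134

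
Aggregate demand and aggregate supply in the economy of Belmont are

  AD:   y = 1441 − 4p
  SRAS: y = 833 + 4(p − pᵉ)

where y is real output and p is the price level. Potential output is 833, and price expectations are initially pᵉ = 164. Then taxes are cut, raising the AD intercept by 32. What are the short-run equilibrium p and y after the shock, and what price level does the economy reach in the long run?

Short run: p = 162, y = 825. Long run: p = 160.

AD shifts right: new AD is y = 1473 − 4p. With pᵉ = 164, SRAS is y = 177 + 4p.
Short run: 1473 − 4p = 177 + 4p gives 1296 = 8p, so p = 162 and y = 1473 − 4·162 = 825.
y = 825 is below potential 833; expectations adjust and SRAS shifts right until y = 833.
Long run: on the new AD curve, 833 = 1473 − 4p gives p = 160.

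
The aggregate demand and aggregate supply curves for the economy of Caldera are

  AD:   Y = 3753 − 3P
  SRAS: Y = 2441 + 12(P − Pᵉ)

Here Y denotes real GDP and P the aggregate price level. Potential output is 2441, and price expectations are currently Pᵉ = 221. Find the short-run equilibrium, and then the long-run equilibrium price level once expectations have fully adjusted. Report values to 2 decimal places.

Short run: P = 264.27, Y = 2960.20. Long run: P = 437.33.

Short run: with Pᵉ = 221, SRAS is Y = 12P − 211. Setting AD = SRAS gives 3964 = 15P, so P = 264.27 and Y = 3753 − 3P = 2960.20.
Output 2960.20 is above potential 2441, so over time expected prices rise and SRAS shifts left until Y returns to 2441.
Long run: Y = 2441 on the AD curve gives 2441 = 3753 − 3P, so P = 437.33.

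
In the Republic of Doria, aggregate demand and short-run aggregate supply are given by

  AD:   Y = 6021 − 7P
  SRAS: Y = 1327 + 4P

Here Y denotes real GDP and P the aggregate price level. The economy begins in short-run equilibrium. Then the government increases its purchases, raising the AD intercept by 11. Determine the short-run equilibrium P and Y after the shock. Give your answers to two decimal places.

This is a positive demand shock: AD shifts right.
New AD: Y = 6032 − 7P.
Set AD = SRAS: 6032 − 7P = 1327 + 4P, so 4705 = 11P and P = 427.73.
Substituting into AD, Y = 3037.91.

P = 427.73, Y = 3037.91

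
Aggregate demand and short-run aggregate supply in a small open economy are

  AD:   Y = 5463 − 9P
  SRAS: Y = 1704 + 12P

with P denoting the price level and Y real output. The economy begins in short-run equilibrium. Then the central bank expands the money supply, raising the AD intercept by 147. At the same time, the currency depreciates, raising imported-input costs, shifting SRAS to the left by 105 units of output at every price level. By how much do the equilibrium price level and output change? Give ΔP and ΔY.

After both shocks: AD is Y = 5610 − 9P and SRAS is Y = 1599 + 12P.
Setting them equal: 4011 = 21P, so P = 191.
Y = 5610 − 9·191 = 3891.
Initially P = 179, Y = 3852, so ΔP = +12 and ΔY = +39.

ΔP = +12, ΔY = +39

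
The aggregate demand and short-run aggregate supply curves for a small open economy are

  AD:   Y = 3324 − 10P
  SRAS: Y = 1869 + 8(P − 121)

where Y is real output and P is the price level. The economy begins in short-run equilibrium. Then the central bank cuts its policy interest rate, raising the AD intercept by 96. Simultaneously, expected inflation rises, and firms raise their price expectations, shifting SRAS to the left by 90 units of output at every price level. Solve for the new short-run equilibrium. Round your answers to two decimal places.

After both shocks: AD is Y = 3420 − 10P and SRAS is Y = 811 + 8P.
Setting them equal: 2609 = 18P, so P = 144.94.
Substituting into AD, Y = 1970.56.

P = 144.94, Y = 1970.56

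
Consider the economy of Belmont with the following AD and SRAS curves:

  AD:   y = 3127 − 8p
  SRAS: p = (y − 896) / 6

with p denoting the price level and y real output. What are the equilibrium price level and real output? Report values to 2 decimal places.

Rearrange SRAS to y = 896 + 6p.
Set AD = SRAS: 3127 − 8p = 896 + 6p, so 2231 = 14p and p = 159.36.
Substituting into AD, y = 3127 − 8p = 1852.14.

p = 159.36, y = 1852.14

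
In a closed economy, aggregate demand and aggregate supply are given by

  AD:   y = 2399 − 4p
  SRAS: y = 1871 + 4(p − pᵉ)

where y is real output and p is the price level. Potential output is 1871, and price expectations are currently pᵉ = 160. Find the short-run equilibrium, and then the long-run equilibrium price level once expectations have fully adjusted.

Short run: with pᵉ = 160, SRAS is y = 1231 + 4p. Setting AD = SRAS gives 1168 = 8p, so p = 146 and y = 2399 − 4·146 = 1815.
Output 1815 is below potential 1871, so over time expected prices fall and SRAS shifts right until y returns to 1871.
Long run: y = 1871 on the AD curve gives 1871 = 2399 − 4p, so p = 132.

Short run: p = 146, y = 1815. Long run: p = 132.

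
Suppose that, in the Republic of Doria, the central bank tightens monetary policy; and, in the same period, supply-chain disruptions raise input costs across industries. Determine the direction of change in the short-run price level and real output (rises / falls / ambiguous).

Price level: ambiguous; output: falls

The first event is a negative demand shock: AD shifts left, which by itself pushes P down and Y down.
The second is an adverse supply shock: SRAS shifts left, which by itself pushes P up and Y down.
The two shocks push P in opposite directions, so the effect on P is ambiguous. Both shocks push Y down, so Y falls.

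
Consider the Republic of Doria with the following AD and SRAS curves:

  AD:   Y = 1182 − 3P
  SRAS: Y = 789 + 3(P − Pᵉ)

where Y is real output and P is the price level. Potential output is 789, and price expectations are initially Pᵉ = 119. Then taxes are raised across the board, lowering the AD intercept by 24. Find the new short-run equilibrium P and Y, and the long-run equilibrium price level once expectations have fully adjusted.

AD shifts left: new AD is Y = 1158 − 3P. With Pᵉ = 119, SRAS is Y = 432 + 3P.
Short run: 1158 − 3P = 432 + 3P gives 726 = 6P, so P = 121 and Y = 1158 − 3·121 = 795.
Y = 795 is above potential 789; expectations adjust and SRAS shifts left until Y = 789.
Long run: on the new AD curve, 789 = 1158 − 3P gives P = 123.

Short run: P = 121, Y = 795. Long run: P = 123.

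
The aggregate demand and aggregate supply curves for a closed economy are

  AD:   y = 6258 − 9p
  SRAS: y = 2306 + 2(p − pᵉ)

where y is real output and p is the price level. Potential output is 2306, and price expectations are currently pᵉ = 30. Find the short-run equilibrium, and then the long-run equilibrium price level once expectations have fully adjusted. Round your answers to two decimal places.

Short run: with pᵉ = 30, SRAS is y = 2246 + 2p. Setting AD = SRAS gives 4012 = 11p, so p = 364.73 and y = 6258 − 9p = 2975.45.
Output 2975.45 is above potential 2306, so over time expected prices rise and SRAS shifts left until y returns to 2306.
Long run: y = 2306 on the AD curve gives 2306 = 6258 − 9p, so p = 439.11.

Short run: p = 364.73, y = 2975.45. Long run: p = 439.11.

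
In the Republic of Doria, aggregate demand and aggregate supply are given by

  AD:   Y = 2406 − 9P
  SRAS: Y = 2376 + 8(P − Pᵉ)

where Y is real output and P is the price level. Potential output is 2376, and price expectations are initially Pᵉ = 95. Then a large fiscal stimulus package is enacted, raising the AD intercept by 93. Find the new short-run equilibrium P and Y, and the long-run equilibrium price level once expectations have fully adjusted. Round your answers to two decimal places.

AD shifts right: new AD is Y = 2499 − 9P. With Pᵉ = 95, SRAS is Y = 1616 + 8P.
Short run: 2499 − 9P = 1616 + 8P gives 883 = 17P, so P = 51.94 and Y = 2499 − 9P = 2031.53.
Y = 2031.53 is below potential 2376; expectations adjust and SRAS shifts right until Y = 2376.
Long run: on the new AD curve, 2376 = 2499 − 9P gives P = 13.67.

Short run: P = 51.94, Y = 2031.53. Long run: P = 13.67.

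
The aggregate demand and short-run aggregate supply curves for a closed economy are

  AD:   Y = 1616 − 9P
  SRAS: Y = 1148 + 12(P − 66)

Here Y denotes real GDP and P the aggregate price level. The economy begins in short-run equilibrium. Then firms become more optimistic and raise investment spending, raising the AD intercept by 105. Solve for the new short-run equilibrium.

P = 65, Y = 1136

This is a positive demand shock: AD shifts right.
New AD: Y = 1721 − 9P.
SRAS can be written Y = 356 + 12P.
Set AD = SRAS: 1721 − 9P = 356 + 12P, so 1365 = 21P and P = 65.
Y = 1721 − 9·65 = 1136.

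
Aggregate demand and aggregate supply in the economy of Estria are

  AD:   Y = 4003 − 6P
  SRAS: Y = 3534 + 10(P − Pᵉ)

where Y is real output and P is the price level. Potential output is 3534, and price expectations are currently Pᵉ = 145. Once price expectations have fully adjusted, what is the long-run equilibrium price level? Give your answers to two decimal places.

Long-run P = 78.17

Short run: with Pᵉ = 145, SRAS is Y = 2084 + 10P. Setting AD = SRAS gives 1919 = 16P, so P = 119.94 and Y = 4003 − 6P = 3283.38.
Output 3283.38 is below potential 3534, so over time expected prices fall and SRAS shifts right until Y returns to 3534.
Long run: Y = 3534 on the AD curve gives 3534 = 4003 − 6P, so P = 78.17.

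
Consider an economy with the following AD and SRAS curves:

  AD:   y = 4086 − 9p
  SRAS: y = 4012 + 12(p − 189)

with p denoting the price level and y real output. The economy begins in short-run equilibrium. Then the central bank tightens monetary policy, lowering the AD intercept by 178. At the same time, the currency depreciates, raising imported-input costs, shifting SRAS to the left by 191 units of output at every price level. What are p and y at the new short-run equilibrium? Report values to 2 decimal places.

After both shocks: AD is y = 3908 − 9p and SRAS is y = 1553 + 12p.
Setting them equal: 2355 = 21p, so p = 112.14.
Substituting into AD, y = 2898.71.

p = 112.14, y = 2898.71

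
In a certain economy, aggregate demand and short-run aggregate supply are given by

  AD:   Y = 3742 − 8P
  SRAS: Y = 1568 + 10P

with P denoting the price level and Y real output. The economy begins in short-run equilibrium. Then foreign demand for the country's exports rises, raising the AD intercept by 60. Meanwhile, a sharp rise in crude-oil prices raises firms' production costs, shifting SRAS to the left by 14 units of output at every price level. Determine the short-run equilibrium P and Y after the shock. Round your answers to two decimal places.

P = 124.89, Y = 2802.89

After both shocks: AD is Y = 3802 − 8P and SRAS is Y = 1554 + 10P.
Setting them equal: 2248 = 18P, so P = 124.89.
Substituting into AD, Y = 2802.89.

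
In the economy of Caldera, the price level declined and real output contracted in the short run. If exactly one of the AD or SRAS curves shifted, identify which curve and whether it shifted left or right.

P fell and Y fell. An AD shift moves P and Y in the same direction; an SRAS shift moves them in opposite directions.
Here P and Y moved in the same direction, so the AD curve shifted.
Since Y fell, AD shifted left.

AD shifted left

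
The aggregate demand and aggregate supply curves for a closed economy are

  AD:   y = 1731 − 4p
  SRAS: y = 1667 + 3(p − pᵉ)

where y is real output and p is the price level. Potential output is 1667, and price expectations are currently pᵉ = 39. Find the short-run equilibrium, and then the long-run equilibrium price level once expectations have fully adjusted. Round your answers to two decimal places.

Short run: p = 25.86, y = 1627.57. Long run: p = 16.00.

Short run: with pᵉ = 39, SRAS is y = 1550 + 3p. Setting AD = SRAS gives 181 = 7p, so p = 25.86 and y = 1731 − 4p = 1627.57.
Output 1627.57 is below potential 1667, so over time expected prices fall and SRAS shifts right until y returns to 1667.
Long run: y = 1667 on the AD curve gives 1667 = 1731 − 4p, so p = 16.00.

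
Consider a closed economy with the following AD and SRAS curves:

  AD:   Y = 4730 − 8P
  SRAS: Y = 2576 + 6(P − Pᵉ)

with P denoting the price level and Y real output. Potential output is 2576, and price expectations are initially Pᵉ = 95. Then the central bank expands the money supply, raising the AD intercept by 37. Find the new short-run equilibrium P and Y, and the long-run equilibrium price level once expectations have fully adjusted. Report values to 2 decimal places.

Short run: P = 197.21, Y = 3189.29. Long run: P = 273.88.

AD shifts right: new AD is Y = 4767 − 8P. With Pᵉ = 95, SRAS is Y = 2006 + 6P.
Short run: 4767 − 8P = 2006 + 6P gives 2761 = 14P, so P = 197.21 and Y = 4767 − 8P = 3189.29.
Y = 3189.29 is above potential 2576; expectations adjust and SRAS shifts left until Y = 2576.
Long run: on the new AD curve, 2576 = 4767 − 8P gives P = 273.88.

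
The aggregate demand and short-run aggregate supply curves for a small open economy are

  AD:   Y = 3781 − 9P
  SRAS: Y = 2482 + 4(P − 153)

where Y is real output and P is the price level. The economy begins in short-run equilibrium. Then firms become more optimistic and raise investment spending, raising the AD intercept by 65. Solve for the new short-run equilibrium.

This is a positive demand shock: AD shifts right.
New AD: Y = 3846 − 9P.
SRAS can be written Y = 1870 + 4P.
Set AD = SRAS: 3846 − 9P = 1870 + 4P, so 1976 = 13P and P = 152.
Y = 3846 − 9·152 = 2478.

P = 152, Y = 2478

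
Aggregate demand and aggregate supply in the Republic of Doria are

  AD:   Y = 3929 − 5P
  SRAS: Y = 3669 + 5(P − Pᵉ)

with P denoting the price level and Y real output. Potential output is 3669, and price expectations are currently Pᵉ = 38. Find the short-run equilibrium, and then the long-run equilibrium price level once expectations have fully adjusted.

Short run: with Pᵉ = 38, SRAS is Y = 3479 + 5P. Setting AD = SRAS gives 450 = 10P, so P = 45 and Y = 3929 − 5·45 = 3704.
Output 3704 is above potential 3669, so over time expected prices rise and SRAS shifts left until Y returns to 3669.
Long run: Y = 3669 on the AD curve gives 3669 = 3929 − 5P, so P = 52.

Short run: P = 45, Y = 3704. Long run: P = 52.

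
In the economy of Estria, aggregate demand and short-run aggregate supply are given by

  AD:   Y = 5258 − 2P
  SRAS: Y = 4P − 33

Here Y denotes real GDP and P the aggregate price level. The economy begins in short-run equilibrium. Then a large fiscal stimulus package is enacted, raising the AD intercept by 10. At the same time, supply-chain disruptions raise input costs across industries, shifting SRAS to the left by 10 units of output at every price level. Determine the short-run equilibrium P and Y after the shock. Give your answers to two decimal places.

P = 885.17, Y = 3497.67

After both shocks: AD is Y = 5268 − 2P and SRAS is Y = 4P − 43.
Setting them equal: 5311 = 6P, so P = 885.17.
Substituting into AD, Y = 3497.67.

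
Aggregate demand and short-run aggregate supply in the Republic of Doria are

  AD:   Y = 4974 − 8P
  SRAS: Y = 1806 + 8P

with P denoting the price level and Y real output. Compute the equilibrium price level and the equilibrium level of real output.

Set AD = SRAS: 4974 − 8P = 1806 + 8P, so 3168 = 16P and P = 198.
Then Y = 4974 − 8·198 = 3390.

P = 198, Y = 3390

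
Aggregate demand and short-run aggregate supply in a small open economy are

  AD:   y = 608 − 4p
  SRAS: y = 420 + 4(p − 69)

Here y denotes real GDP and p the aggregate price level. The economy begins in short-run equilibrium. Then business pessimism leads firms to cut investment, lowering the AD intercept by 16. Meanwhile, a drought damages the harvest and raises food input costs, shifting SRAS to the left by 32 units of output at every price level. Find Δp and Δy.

After both shocks: AD is y = 592 − 4p and SRAS is y = 112 + 4p.
Setting them equal: 480 = 8p, so p = 60.
y = 592 − 4·60 = 352.
Initially p = 58, y = 376, so Δp = +2 and Δy = -24.

Δp = +2, Δy = -24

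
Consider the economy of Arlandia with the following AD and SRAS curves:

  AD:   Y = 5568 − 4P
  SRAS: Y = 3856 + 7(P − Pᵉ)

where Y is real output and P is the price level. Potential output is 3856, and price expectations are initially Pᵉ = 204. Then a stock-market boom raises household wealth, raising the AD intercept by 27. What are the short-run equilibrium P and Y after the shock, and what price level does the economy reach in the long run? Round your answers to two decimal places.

AD shifts right: new AD is Y = 5595 − 4P. With Pᵉ = 204, SRAS is Y = 2428 + 7P.
Short run: 5595 − 4P = 2428 + 7P gives 3167 = 11P, so P = 287.91 and Y = 5595 − 4P = 4443.36.
Y = 4443.36 is above potential 3856; expectations adjust and SRAS shifts left until Y = 3856.
Long run: on the new AD curve, 3856 = 5595 − 4P gives P = 434.75.

Short run: P = 287.91, Y = 4443.36. Long run: P = 434.75.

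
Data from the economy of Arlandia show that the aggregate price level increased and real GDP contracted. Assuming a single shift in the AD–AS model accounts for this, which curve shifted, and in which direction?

P rose and Y fell. An AD shift moves P and Y in the same direction; an SRAS shift moves them in opposite directions.
Here P and Y moved in opposite directions, so the SRAS curve shifted.
Since Y fell, SRAS shifted left.

SRAS shifted left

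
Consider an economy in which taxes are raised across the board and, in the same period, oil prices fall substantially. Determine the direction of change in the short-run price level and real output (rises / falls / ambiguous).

The first event is a negative demand shock: AD shifts left, which by itself pushes P down and Y down.
The second is a favourable supply shock: SRAS shifts right, which by itself pushes P down and Y up.
Both shocks push P down, so P falls. The two shocks push Y in opposite directions, so the effect on Y is ambiguous.

Price level: falls; output: ambiguous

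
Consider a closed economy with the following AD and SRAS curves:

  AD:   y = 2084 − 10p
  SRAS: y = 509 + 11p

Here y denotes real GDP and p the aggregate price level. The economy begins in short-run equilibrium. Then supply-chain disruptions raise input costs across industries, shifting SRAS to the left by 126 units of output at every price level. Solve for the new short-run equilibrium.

p = 81, y = 1274

This is a negative supply shock: SRAS shifts left.
New SRAS: y = 383 + 11p.
Set AD = SRAS: 2084 − 10p = 383 + 11p, so 1701 = 21p and p = 81.
y = 2084 − 10·81 = 1274.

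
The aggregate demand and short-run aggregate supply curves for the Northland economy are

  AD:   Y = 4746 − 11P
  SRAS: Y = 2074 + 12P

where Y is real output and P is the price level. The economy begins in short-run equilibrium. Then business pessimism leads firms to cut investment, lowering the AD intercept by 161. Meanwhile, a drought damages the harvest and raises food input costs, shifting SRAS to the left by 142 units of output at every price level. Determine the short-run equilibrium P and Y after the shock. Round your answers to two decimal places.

P = 115.35, Y = 3316.17

After both shocks: AD is Y = 4585 − 11P and SRAS is Y = 1932 + 12P.
Setting them equal: 2653 = 23P, so P = 115.35.
Substituting into AD, Y = 3316.17.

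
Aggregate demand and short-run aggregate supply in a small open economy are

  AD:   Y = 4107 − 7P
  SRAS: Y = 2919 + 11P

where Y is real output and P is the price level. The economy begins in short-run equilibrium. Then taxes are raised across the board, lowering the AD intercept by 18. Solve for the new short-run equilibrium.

This is a negative demand shock: AD shifts left.
New AD: Y = 4089 − 7P.
Set AD = SRAS: 4089 − 7P = 2919 + 11P, so 1170 = 18P and P = 65.
Y = 4089 − 7·65 = 3634.

P = 65, Y = 3634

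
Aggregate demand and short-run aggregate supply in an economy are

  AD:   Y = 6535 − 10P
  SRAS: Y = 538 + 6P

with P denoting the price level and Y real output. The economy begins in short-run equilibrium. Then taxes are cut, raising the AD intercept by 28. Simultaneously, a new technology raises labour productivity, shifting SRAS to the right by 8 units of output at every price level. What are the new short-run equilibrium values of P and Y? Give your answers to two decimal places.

P = 376.06, Y = 2802.38

After both shocks: AD is Y = 6563 − 10P and SRAS is Y = 546 + 6P.
Setting them equal: 6017 = 16P, so P = 376.06.
Substituting into AD, Y = 2802.38.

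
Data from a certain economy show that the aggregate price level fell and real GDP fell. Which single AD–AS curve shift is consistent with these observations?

AD shifted left

P fell and Y fell. An AD shift moves P and Y in the same direction; an SRAS shift moves them in opposite directions.
Here P and Y moved in the same direction, so the AD curve shifted.
Since Y fell, AD shifted left.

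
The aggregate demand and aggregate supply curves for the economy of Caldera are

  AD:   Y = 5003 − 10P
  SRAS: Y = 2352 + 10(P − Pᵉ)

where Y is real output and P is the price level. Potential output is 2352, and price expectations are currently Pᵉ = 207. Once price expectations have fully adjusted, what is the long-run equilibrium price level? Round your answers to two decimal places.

Long-run P = 265.10

Short run: with Pᵉ = 207, SRAS is Y = 282 + 10P. Setting AD = SRAS gives 4721 = 20P, so P = 236.05 and Y = 5003 − 10P = 2642.50.
Output 2642.50 is above potential 2352, so over time expected prices rise and SRAS shifts left until Y returns to 2352.
Long run: Y = 2352 on the AD curve gives 2352 = 5003 − 10P, so P = 265.10.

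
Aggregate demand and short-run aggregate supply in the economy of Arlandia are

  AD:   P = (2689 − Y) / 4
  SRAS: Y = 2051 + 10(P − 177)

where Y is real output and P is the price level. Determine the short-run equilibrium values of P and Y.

Write SRAS as Y = 2051 + 10P − 1770 = 281 + 10P.
Rearrange AD to Y = 2689 − 4P.
Set AD = SRAS: 2689 − 4P = 281 + 10P, so 2408 = 14P and P = 172.
Then Y = 2689 − 4·172 = 2001.

P = 172, Y = 2001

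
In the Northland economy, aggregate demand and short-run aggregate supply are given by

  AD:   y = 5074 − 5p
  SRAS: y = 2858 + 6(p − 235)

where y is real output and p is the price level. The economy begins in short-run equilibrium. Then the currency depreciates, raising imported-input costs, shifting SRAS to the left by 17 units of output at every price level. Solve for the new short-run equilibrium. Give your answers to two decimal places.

This is a negative supply shock: SRAS shifts left.
New SRAS: y = 1431 + 6p.
Set AD = SRAS: 5074 − 5p = 1431 + 6p, so 3643 = 11p and p = 331.18.
Substituting into AD, y = 3418.09.

p = 331.18, y = 3418.09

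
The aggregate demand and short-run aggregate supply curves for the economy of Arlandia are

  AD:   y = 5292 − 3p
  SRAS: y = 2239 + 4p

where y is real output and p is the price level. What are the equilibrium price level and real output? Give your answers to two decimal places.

p = 436.14, y = 3983.57

Set AD = SRAS: 5292 − 3p = 2239 + 4p, so 3053 = 7p and p = 436.14.
Substituting into AD, y = 5292 − 3p = 3983.57.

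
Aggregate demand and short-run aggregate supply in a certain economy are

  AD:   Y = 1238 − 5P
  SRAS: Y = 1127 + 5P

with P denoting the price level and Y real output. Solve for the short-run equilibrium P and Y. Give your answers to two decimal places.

Set AD = SRAS: 1238 − 5P = 1127 + 5P, so 111 = 10P and P = 11.10.
Substituting into AD, Y = 1238 − 5P = 1182.50.

P = 11.10, Y = 1182.50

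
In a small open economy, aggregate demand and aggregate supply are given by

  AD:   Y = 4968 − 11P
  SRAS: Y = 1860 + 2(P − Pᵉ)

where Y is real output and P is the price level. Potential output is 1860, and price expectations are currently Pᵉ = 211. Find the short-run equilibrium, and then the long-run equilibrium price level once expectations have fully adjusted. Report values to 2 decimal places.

Short run: P = 271.54, Y = 1981.08. Long run: P = 282.55.

Short run: with Pᵉ = 211, SRAS is Y = 1438 + 2P. Setting AD = SRAS gives 3530 = 13P, so P = 271.54 and Y = 4968 − 11P = 1981.08.
Output 1981.08 is above potential 1860, so over time expected prices rise and SRAS shifts left until Y returns to 1860.
Long run: Y = 1860 on the AD curve gives 1860 = 4968 − 11P, so P = 282.55.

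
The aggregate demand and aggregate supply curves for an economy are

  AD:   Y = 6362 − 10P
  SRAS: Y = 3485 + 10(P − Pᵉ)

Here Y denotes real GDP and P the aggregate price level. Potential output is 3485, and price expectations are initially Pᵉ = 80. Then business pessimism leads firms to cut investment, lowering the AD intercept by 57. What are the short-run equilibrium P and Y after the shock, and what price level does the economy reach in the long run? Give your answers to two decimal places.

Short run: P = 181.00, Y = 4495.00. Long run: P = 282.00.

AD shifts left: new AD is Y = 6305 − 10P. With Pᵉ = 80, SRAS is Y = 2685 + 10P.
Short run: 6305 − 10P = 2685 + 10P gives 3620 = 20P, so P = 181.00 and Y = 6305 − 10P = 4495.00.
Y = 4495.00 is above potential 3485; expectations adjust and SRAS shifts left until Y = 3485.
Long run: on the new AD curve, 3485 = 6305 − 10P gives P = 282.00.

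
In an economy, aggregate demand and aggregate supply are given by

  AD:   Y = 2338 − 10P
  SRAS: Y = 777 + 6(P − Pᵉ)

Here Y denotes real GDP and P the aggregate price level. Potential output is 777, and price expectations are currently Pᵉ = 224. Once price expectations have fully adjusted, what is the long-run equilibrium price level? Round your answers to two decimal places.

Short run: with Pᵉ = 224, SRAS is Y = 6P − 567. Setting AD = SRAS gives 2905 = 16P, so P = 181.56 and Y = 2338 − 10P = 522.38.
Output 522.38 is below potential 777, so over time expected prices fall and SRAS shifts right until Y returns to 777.
Long run: Y = 777 on the AD curve gives 777 = 2338 − 10P, so P = 156.10.

Long-run P = 156.10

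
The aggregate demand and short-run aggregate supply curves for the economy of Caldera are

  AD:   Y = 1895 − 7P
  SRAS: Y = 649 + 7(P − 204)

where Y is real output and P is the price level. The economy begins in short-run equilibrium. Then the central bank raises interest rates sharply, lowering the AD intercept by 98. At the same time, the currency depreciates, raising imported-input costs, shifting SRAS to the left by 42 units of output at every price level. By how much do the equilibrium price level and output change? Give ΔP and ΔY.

ΔP = -4, ΔY = -70

After both shocks: AD is Y = 1797 − 7P and SRAS is Y = 7P − 821.
Setting them equal: 2618 = 14P, so P = 187.
Y = 1797 − 7·187 = 488.
Initially P = 191, Y = 558, so ΔP = -4 and ΔY = -70.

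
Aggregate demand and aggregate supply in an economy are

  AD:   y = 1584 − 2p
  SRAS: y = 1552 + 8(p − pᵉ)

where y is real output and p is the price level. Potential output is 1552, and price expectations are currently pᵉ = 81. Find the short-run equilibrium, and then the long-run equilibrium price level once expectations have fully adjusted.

Short run: p = 68, y = 1448. Long run: p = 16.

Short run: with pᵉ = 81, SRAS is y = 904 + 8p. Setting AD = SRAS gives 680 = 10p, so p = 68 and y = 1584 − 2·68 = 1448.
Output 1448 is below potential 1552, so over time expected prices fall and SRAS shifts right until y returns to 1552.
Long run: y = 1552 on the AD curve gives 1552 = 1584 − 2p, so p = 16.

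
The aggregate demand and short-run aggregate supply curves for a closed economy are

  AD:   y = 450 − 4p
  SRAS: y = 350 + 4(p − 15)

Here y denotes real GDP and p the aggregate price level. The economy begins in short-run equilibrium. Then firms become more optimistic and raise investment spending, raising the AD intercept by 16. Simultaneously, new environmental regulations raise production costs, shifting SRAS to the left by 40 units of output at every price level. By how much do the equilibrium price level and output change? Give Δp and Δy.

Δp = +7, Δy = -12

After both shocks: AD is y = 466 − 4p and SRAS is y = 250 + 4p.
Setting them equal: 216 = 8p, so p = 27.
y = 466 − 4·27 = 358.
Initially p = 20, y = 370, so Δp = +7 and Δy = -12.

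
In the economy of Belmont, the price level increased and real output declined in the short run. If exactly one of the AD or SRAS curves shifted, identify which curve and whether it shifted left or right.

P rose and Y fell. An AD shift moves P and Y in the same direction; an SRAS shift moves them in opposite directions.
Here P and Y moved in opposite directions, so the SRAS curve shifted.
Since Y fell, SRAS shifted left.

SRAS shifted left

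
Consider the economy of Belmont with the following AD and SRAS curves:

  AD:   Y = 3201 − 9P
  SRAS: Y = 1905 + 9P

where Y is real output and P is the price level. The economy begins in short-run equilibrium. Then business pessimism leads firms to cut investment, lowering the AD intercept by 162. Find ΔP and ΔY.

ΔP = -9, ΔY = -81

This is a negative demand shock: AD shifts left.
New AD: Y = 3039 − 9P.
Set AD = SRAS: 3039 − 9P = 1905 + 9P, so 1134 = 18P and P = 63.
Y = 3039 − 9·63 = 2472.
Initially P = 72, Y = 2553, so ΔP = -9 and ΔY = -81.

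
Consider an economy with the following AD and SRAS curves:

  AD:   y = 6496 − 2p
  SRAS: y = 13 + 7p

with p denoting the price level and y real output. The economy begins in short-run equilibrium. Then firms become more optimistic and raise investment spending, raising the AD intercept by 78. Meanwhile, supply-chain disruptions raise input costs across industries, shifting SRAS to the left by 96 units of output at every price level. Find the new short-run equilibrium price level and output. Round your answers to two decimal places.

After both shocks: AD is y = 6574 − 2p and SRAS is y = 7p − 83.
Setting them equal: 6657 = 9p, so p = 739.67.
Substituting into AD, y = 5094.67.

p = 739.67, y = 5094.67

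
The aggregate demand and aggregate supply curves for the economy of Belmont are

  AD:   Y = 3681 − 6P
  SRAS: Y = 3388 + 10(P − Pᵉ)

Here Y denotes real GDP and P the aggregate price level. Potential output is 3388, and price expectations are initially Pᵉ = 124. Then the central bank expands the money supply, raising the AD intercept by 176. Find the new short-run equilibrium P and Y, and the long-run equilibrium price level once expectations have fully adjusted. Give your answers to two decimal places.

Short run: P = 106.81, Y = 3216.13. Long run: P = 78.17.

AD shifts right: new AD is Y = 3857 − 6P. With Pᵉ = 124, SRAS is Y = 2148 + 10P.
Short run: 3857 − 6P = 2148 + 10P gives 1709 = 16P, so P = 106.81 and Y = 3857 − 6P = 3216.13.
Y = 3216.13 is below potential 3388; expectations adjust and SRAS shifts right until Y = 3388.
Long run: on the new AD curve, 3388 = 3857 − 6P gives P = 78.17.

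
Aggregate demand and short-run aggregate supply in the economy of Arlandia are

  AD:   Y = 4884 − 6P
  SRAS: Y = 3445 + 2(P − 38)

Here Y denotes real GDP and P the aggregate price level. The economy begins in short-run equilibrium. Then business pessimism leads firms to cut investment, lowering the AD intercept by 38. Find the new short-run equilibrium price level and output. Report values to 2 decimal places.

P = 184.63, Y = 3738.25

This is a negative demand shock: AD shifts left.
New AD: Y = 4846 − 6P.
SRAS can be written Y = 3369 + 2P.
Set AD = SRAS: 4846 − 6P = 3369 + 2P, so 1477 = 8P and P = 184.63.
Substituting into AD, Y = 3738.25.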